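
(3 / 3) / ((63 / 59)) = 59 / 63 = 0.94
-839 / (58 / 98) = -1417.62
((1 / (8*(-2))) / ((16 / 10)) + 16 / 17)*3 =5889 / 2176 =2.71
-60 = -60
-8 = -8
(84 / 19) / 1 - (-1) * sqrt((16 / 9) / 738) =2 * sqrt(82) / 369 + 84 / 19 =4.47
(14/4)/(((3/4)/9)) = 42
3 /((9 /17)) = 17 /3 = 5.67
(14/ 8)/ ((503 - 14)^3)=7/ 467720676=0.00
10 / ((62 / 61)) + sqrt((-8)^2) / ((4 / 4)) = 553 / 31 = 17.84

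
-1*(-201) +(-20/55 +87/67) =148826/737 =201.93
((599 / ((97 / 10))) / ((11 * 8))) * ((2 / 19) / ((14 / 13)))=38935 / 567644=0.07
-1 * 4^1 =-4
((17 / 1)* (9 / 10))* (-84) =-6426 / 5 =-1285.20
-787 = -787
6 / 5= 1.20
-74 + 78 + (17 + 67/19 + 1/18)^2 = 50015377/116964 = 427.61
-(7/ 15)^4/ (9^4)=-2401/ 332150625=-0.00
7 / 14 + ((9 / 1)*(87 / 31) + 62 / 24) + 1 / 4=28.59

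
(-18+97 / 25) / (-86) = 353 / 2150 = 0.16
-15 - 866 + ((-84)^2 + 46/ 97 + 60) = 6235.47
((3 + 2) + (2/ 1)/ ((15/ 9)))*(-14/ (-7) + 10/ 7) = 744/ 35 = 21.26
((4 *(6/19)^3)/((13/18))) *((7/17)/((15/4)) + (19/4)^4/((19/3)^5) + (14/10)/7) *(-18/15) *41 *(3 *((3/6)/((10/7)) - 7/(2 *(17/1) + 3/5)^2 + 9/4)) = -2588744344032369/107747920398625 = -24.03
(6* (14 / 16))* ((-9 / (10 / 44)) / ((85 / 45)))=-18711 / 170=-110.06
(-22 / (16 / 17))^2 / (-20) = -34969 / 1280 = -27.32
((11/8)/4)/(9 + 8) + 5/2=1371/544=2.52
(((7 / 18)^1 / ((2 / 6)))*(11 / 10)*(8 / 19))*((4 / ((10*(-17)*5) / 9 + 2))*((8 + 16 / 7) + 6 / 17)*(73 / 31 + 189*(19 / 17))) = -1175653809 / 22128730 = -53.13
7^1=7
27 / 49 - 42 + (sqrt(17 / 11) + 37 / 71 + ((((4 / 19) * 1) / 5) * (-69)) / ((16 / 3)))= -54827593 / 1322020 + sqrt(187) / 11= -40.23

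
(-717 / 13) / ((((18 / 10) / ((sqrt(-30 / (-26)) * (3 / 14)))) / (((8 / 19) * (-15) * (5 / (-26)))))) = -179250 * sqrt(195) / 292201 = -8.57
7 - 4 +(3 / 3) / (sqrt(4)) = 7 / 2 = 3.50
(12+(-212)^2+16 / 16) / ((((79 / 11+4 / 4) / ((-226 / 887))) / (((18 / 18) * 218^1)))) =-12182178118 / 39915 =-305203.01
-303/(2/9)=-2727/2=-1363.50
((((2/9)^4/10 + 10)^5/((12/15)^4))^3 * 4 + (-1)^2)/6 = 9704826131414950.93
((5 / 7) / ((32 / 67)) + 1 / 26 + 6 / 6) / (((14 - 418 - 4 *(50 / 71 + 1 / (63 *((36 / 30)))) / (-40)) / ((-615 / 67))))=8699508945 / 151074970904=0.06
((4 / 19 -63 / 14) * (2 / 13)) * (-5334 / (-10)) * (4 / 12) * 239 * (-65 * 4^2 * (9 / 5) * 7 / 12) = 2909152932 / 95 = 30622662.44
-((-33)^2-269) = -820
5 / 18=0.28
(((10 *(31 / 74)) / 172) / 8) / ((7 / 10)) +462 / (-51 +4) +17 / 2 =-11100575 / 8375024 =-1.33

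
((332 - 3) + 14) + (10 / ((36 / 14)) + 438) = 7064 / 9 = 784.89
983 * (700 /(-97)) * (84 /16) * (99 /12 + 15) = -335964825 /388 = -865888.72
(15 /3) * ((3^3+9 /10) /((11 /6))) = 837 /11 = 76.09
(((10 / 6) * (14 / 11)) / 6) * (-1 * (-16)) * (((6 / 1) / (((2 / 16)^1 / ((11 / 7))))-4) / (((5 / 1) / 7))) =56000 / 99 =565.66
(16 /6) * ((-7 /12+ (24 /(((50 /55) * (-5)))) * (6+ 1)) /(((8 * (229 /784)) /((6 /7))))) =-630728 /17175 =-36.72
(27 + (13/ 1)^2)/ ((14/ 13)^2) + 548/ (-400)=16763/ 100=167.63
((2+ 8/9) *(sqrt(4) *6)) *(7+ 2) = 312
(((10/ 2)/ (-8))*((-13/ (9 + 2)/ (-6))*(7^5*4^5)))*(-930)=21674307200/ 11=1970391563.64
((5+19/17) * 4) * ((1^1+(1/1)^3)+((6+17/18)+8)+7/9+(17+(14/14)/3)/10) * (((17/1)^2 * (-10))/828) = -3095768/1863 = -1661.71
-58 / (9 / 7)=-406 / 9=-45.11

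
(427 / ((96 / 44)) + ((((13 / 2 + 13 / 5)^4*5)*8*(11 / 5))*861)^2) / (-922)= -2530894617415636988414591 / 8643750000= -292800534191252.29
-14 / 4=-7 / 2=-3.50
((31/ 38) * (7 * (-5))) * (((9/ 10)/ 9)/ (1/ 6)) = -651/ 38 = -17.13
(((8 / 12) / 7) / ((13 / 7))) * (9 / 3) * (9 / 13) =18 / 169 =0.11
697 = 697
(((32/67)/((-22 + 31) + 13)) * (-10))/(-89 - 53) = 80/52327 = 0.00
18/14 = 9/7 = 1.29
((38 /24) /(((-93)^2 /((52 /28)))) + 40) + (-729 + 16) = -488945021 /726516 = -673.00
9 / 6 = 3 / 2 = 1.50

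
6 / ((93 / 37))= 74 / 31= 2.39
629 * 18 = 11322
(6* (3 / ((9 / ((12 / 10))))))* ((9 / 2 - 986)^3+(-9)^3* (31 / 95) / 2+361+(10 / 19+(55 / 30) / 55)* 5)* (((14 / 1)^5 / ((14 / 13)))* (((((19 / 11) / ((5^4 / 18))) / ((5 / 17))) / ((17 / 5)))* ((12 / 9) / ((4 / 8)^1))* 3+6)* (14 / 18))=-55248742914489813289328 / 9796875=-5639425114078705.02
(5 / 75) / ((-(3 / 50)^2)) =-500 / 27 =-18.52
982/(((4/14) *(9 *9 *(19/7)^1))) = 24059/1539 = 15.63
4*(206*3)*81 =200232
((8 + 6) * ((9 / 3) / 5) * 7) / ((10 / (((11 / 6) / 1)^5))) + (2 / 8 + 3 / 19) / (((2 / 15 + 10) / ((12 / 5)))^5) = 1485053798263451 / 12194292355200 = 121.78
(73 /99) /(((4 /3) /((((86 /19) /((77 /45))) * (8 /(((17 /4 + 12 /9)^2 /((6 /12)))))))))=13560480 /72241477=0.19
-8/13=-0.62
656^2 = 430336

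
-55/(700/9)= -99/140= -0.71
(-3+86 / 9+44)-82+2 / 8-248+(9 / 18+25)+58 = -7045 / 36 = -195.69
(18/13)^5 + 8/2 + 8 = 17.09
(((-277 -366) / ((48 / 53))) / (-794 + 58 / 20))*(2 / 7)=170395 / 664524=0.26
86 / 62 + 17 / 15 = 1172 / 465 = 2.52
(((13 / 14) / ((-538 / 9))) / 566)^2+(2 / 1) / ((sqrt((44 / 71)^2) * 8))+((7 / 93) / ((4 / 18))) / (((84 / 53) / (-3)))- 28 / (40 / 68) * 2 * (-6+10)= -11807170595324962611 / 30986881291347520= -381.04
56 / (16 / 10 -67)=-280 / 327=-0.86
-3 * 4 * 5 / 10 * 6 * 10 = -360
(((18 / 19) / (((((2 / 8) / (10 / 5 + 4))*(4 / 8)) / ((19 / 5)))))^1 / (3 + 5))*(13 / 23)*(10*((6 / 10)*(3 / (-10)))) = -12636 / 575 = -21.98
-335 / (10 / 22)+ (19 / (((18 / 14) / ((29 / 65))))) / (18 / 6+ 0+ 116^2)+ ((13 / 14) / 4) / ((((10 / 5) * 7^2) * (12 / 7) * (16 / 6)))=-145579959443729 / 197530744320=-737.00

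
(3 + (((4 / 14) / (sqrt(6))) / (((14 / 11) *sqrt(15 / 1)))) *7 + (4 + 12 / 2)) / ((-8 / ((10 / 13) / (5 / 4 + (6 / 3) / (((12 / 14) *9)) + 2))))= -135 / 379-99 *sqrt(10) / 68978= -0.36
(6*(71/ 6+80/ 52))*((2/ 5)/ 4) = 1043/ 130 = 8.02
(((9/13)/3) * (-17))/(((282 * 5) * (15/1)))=-17/91650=-0.00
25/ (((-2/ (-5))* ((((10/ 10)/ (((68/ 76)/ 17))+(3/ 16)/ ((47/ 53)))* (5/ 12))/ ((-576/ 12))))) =-5414400/ 14447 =-374.78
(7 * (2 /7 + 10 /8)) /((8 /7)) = 301 /32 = 9.41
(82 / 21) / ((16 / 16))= 82 / 21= 3.90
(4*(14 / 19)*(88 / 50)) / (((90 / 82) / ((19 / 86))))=50512 / 48375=1.04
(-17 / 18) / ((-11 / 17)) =289 / 198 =1.46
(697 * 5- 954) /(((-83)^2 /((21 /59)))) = 53151 /406451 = 0.13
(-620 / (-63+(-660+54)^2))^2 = 384400 / 134816011929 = 0.00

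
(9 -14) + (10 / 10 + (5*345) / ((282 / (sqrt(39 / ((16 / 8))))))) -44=-48 + 575*sqrt(78) / 188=-20.99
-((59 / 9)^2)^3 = -42180533641 / 531441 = -79370.12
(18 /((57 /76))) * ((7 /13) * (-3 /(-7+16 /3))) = 1512 /65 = 23.26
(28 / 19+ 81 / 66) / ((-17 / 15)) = -16935 / 7106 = -2.38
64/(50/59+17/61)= 230336/4053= 56.83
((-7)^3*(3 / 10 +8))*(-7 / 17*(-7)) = -1394981 / 170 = -8205.77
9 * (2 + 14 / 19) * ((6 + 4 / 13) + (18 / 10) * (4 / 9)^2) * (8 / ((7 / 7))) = 124736 / 95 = 1313.01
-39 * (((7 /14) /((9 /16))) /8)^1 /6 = -13 /18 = -0.72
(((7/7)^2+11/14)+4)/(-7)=-81/98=-0.83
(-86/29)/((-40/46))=989/290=3.41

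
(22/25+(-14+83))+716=19647/25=785.88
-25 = -25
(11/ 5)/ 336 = 11/ 1680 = 0.01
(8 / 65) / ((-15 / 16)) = -128 / 975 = -0.13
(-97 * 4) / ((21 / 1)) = -388 / 21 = -18.48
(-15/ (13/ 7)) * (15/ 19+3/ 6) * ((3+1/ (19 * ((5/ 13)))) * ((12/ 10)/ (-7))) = 131418/ 23465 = 5.60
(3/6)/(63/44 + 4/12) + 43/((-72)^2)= 352163/1207872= 0.29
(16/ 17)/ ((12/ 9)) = 12/ 17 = 0.71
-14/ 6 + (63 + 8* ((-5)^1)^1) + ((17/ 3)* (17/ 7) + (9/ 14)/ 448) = 215945/ 6272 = 34.43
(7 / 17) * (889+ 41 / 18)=112301 / 306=367.00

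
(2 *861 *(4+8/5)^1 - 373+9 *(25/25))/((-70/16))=-53024/25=-2120.96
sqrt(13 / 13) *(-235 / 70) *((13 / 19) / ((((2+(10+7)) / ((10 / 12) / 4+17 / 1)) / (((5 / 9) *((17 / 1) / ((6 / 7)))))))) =-21449155 / 935712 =-22.92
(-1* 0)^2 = 0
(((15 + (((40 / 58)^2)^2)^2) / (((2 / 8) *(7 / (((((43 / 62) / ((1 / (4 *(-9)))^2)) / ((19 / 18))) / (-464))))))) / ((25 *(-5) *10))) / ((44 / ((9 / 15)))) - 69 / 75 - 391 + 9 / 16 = -2574906544408765572156651 / 6579425914435867570000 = -391.36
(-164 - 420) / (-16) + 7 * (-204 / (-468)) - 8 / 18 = 9151 / 234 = 39.11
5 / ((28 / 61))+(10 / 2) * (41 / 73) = 28005 / 2044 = 13.70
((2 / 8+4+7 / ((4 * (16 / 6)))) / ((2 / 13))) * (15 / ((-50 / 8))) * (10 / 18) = -2041 / 48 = -42.52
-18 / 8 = -9 / 4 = -2.25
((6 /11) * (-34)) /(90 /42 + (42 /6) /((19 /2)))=-27132 /4213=-6.44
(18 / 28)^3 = 729 / 2744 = 0.27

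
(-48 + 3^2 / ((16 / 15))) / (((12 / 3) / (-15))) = 9495 / 64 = 148.36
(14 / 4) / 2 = 7 / 4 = 1.75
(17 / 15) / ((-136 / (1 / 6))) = -1 / 720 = -0.00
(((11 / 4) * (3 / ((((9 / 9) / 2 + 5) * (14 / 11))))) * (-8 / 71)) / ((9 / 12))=-0.18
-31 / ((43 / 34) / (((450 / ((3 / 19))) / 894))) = -78.14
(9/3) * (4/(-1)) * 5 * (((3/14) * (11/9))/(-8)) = 55/28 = 1.96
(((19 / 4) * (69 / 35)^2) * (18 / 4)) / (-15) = -271377 / 49000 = -5.54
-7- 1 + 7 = -1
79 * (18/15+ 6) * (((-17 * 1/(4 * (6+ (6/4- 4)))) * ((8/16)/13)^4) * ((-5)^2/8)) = -60435/12795328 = -0.00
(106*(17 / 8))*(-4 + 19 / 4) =2703 / 16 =168.94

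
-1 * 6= -6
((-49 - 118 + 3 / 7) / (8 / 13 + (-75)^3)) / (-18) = -7579 / 345515121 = -0.00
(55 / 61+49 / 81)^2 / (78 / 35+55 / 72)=15515678080 / 20455784469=0.76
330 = 330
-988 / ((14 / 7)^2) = -247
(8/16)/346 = 0.00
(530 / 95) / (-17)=-106 / 323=-0.33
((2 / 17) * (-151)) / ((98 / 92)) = -13892 / 833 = -16.68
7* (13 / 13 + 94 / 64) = 553 / 32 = 17.28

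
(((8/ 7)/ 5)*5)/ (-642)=-4/ 2247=-0.00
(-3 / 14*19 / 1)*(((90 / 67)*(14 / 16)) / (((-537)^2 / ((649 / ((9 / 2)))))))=-61655 / 25760964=-0.00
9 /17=0.53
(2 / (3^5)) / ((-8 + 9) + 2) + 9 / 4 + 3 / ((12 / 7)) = 2918 / 729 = 4.00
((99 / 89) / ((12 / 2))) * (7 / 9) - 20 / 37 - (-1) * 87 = 1711115 / 19758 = 86.60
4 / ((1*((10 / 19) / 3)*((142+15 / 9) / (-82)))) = -28044 / 2155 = -13.01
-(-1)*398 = 398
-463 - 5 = -468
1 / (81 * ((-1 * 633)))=-1 / 51273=-0.00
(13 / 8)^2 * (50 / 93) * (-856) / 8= -452075 / 2976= -151.91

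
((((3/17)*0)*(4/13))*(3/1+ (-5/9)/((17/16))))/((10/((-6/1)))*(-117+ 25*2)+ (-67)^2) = 0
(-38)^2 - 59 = 1385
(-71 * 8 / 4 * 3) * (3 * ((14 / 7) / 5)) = -2556 / 5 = -511.20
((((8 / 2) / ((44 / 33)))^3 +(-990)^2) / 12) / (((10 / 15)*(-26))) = -980127 / 208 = -4712.15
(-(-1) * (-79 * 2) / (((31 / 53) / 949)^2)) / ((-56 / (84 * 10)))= 5995598055330 / 961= 6238915770.37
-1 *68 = -68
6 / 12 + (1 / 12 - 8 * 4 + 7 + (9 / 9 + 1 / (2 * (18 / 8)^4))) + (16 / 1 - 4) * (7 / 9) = -369091 / 26244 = -14.06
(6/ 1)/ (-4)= -3/ 2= -1.50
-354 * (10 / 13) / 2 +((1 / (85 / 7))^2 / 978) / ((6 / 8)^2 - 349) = -34863007448846 / 256055986875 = -136.15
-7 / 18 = -0.39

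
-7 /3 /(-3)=7 /9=0.78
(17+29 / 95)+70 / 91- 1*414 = -488968 / 1235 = -395.93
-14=-14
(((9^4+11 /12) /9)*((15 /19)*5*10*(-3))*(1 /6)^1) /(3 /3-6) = 1968575 /684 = 2878.03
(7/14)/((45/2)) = 1/45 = 0.02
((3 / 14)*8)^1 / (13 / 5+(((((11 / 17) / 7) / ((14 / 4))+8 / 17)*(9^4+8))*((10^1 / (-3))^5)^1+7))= -48195 / 37771480108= -0.00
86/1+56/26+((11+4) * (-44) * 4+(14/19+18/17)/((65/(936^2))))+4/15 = 21651.12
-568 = -568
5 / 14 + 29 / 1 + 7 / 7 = 425 / 14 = 30.36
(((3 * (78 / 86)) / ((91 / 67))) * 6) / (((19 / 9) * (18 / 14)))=3618 / 817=4.43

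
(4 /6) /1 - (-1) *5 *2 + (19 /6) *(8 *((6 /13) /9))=1400 /117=11.97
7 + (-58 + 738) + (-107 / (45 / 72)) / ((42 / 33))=19337 / 35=552.49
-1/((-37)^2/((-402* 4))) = 1608/1369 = 1.17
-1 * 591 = -591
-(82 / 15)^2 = -6724 / 225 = -29.88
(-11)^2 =121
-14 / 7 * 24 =-48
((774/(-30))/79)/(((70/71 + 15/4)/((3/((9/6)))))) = -73272/531275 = -0.14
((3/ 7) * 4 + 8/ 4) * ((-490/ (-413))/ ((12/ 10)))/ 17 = 0.22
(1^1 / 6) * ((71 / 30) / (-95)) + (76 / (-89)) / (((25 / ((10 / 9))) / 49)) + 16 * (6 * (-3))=-441143759 / 1521900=-289.86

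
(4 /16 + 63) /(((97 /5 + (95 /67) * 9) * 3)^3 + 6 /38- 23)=180720967625 /2566239734247848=0.00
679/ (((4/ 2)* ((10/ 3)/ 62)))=63147/ 10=6314.70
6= 6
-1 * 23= -23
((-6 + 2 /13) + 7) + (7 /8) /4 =571 /416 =1.37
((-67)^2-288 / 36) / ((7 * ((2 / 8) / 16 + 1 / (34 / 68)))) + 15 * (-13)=110699 / 903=122.59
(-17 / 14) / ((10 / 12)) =-51 / 35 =-1.46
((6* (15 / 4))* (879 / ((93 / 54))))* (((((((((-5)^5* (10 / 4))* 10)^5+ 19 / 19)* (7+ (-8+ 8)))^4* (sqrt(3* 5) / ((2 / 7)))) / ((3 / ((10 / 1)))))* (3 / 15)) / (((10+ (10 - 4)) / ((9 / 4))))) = 20122224319417233230205161344816737146739476543594539934233480327102389254922003148976727970875799936377180* sqrt(15) / 31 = 2513969021862994123135302000000000000000000000000000000000000000000000000000000000000000000000000000000000.00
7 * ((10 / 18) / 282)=35 / 2538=0.01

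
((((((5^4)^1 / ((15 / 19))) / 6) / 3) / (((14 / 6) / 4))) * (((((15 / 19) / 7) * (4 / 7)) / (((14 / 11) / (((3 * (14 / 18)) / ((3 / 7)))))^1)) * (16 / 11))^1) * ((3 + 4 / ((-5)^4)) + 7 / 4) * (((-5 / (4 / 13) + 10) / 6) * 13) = -7729150 / 3969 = -1947.38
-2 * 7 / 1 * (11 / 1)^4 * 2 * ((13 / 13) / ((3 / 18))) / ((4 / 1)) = -614922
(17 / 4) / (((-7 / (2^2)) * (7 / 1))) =-17 / 49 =-0.35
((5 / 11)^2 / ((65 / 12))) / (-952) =-15 / 374374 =-0.00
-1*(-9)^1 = 9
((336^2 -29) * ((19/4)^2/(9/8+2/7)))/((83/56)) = 7986017452/6557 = 1217937.69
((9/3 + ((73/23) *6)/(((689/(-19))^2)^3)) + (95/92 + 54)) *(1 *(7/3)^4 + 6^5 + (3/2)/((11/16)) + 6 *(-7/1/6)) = 1985013335889824313771923897/4384810884916127897946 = 452702.15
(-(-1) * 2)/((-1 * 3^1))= -2/3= -0.67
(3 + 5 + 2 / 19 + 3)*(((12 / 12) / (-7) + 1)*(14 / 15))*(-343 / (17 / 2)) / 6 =-59.75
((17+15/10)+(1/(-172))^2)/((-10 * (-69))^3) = 36487/647907350400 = 0.00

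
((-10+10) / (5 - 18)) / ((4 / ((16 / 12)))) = 0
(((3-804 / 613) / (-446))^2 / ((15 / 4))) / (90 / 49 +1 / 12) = 41992020 / 21097190142529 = 0.00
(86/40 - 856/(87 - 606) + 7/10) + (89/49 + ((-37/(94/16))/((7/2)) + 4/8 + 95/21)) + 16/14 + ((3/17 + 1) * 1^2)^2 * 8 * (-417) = -31825214903749/6908585460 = -4606.62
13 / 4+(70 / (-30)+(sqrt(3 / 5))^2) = 91 / 60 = 1.52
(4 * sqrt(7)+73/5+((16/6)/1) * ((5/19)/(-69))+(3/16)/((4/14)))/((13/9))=36 * sqrt(7)/13+9594053/908960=17.88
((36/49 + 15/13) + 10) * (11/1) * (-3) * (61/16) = -15244449/10192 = -1495.73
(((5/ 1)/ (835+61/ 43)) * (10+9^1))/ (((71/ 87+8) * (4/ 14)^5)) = 121900485/ 18015296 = 6.77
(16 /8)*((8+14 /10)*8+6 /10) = 758 /5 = 151.60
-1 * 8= -8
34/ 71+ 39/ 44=4265/ 3124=1.37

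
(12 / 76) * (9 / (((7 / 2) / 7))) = 54 / 19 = 2.84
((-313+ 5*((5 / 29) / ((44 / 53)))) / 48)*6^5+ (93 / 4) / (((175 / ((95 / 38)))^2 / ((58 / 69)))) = -3633797421319 / 71902600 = -50537.78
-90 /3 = -30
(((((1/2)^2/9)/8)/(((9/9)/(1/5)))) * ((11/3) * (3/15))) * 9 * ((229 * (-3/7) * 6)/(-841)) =7557/2354800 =0.00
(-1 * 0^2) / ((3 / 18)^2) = 0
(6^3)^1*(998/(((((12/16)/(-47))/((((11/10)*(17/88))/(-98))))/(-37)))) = -265534866/245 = -1083815.78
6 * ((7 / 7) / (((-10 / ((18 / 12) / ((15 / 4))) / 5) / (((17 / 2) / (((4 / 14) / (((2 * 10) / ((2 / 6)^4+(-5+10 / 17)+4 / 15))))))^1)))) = 172.77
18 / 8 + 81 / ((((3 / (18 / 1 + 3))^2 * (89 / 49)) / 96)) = 74681505 / 356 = 209779.51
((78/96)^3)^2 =4826809/16777216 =0.29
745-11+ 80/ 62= 22794/ 31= 735.29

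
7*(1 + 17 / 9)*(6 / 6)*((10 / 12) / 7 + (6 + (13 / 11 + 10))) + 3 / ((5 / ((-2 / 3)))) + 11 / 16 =350.15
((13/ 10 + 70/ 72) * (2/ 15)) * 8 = 1636/ 675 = 2.42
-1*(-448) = 448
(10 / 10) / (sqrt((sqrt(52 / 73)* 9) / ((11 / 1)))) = 13^(3 / 4)* sqrt(22)* 73^(1 / 4) / 78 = 1.20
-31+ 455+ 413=837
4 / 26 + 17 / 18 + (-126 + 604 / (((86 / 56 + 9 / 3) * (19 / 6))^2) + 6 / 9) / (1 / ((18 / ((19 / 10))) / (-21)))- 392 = -335.68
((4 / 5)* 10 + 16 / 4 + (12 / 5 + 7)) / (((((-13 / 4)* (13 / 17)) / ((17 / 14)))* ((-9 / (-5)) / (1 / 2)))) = -30923 / 10647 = -2.90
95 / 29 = 3.28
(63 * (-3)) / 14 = -27 / 2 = -13.50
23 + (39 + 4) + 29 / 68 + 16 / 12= 13823 / 204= 67.76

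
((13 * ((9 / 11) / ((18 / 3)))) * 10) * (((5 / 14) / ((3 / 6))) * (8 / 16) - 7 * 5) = -94575 / 154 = -614.12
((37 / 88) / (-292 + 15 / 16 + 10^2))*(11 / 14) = -37 / 21399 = -0.00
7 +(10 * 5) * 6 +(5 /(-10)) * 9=605 /2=302.50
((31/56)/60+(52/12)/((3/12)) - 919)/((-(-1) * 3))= -3029569/10080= -300.55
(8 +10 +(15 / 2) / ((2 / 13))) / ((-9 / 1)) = -89 / 12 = -7.42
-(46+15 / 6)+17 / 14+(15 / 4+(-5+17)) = -883 / 28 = -31.54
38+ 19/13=513/13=39.46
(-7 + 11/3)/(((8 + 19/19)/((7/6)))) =-35/81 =-0.43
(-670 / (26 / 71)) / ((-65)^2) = -4757 / 10985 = -0.43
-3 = -3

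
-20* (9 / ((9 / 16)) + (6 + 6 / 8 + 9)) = -635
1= 1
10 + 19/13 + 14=331/13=25.46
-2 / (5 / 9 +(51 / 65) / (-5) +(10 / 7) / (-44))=-5.46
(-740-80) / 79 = -820 / 79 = -10.38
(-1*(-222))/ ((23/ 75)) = 16650/ 23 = 723.91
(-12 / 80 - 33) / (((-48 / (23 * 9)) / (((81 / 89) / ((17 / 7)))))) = 1525797 / 28480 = 53.57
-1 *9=-9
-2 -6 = -8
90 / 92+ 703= 32383 / 46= 703.98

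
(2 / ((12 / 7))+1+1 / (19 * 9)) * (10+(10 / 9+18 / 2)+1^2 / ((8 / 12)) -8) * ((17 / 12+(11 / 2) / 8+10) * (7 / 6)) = 740336345 / 1772928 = 417.58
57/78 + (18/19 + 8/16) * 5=1968/247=7.97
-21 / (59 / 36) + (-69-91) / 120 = -2504 / 177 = -14.15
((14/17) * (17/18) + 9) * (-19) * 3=-1672/3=-557.33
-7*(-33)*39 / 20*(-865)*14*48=-261837576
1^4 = 1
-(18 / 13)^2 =-324 / 169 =-1.92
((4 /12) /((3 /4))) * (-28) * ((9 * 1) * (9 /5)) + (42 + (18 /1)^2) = 822 /5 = 164.40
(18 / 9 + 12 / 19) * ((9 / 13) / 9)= 0.20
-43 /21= -2.05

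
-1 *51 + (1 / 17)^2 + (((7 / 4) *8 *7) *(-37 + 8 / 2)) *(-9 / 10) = 4132127 / 1445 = 2859.60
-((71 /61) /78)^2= -5041 /22638564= -0.00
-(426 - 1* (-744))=-1170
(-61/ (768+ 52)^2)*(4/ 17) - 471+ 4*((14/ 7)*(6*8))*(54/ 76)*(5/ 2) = 11462233541/ 54296300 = 211.11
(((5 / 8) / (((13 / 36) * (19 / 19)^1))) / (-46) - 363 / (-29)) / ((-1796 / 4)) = -432843 / 15573116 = -0.03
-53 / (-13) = 53 / 13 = 4.08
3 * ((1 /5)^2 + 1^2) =78 /25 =3.12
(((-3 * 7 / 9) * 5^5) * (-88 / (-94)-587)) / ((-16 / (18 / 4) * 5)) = -361528125 / 1504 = -240377.74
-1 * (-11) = 11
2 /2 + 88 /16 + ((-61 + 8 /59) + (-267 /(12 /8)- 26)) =-258.36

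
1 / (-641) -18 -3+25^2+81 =439084 / 641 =685.00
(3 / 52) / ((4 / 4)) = 3 / 52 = 0.06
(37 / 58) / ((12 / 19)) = 703 / 696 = 1.01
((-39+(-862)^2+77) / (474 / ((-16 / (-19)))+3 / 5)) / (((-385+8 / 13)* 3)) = -128800880 / 112627383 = -1.14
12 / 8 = 3 / 2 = 1.50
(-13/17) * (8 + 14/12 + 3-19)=533/102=5.23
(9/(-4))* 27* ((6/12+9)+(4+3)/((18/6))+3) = -7209/8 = -901.12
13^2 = 169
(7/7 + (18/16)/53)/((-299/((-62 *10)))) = 67115/31694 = 2.12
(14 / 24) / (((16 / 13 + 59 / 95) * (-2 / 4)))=-8645 / 13722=-0.63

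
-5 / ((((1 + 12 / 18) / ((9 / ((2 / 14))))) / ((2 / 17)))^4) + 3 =-20384517081 / 10440125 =-1952.52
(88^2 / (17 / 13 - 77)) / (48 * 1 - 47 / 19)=-239096 / 106395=-2.25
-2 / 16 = -1 / 8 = -0.12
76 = 76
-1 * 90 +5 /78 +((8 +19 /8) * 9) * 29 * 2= 5325.81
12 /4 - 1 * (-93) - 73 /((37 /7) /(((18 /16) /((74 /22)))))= 91.38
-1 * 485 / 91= -485 / 91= -5.33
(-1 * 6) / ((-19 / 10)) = 60 / 19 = 3.16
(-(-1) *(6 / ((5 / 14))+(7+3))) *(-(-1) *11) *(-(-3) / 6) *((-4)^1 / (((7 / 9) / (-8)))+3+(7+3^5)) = 1517483 / 35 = 43356.66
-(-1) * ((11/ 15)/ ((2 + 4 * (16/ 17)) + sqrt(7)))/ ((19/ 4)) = 10472/ 308655 - 12716 * sqrt(7)/ 2160585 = 0.02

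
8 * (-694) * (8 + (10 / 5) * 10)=-155456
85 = 85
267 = 267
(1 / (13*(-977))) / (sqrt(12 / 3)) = -1 / 25402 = -0.00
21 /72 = 7 /24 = 0.29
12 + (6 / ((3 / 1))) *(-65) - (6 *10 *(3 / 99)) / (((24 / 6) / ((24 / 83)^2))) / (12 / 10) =-8944322 / 75779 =-118.03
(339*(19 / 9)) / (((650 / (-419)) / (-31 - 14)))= 2698779 / 130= 20759.84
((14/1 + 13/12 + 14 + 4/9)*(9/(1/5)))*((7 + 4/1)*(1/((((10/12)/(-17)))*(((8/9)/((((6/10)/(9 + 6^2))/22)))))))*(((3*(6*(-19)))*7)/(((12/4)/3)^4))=194678883/400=486697.21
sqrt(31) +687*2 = sqrt(31) +1374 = 1379.57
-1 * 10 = -10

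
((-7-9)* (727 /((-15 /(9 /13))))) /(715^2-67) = 5816 /5537545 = 0.00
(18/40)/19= 9/380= 0.02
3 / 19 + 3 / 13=96 / 247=0.39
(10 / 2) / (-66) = -5 / 66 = -0.08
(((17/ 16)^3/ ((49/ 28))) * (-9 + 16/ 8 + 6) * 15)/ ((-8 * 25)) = 14739/ 286720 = 0.05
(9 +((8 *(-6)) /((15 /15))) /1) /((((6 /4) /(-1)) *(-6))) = -13 /3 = -4.33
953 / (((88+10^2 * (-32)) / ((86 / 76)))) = -40979 / 118256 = -0.35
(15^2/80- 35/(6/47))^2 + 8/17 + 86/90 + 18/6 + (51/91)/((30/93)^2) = 2187370746289/29702400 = 73642.90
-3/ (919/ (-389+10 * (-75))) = 3417/ 919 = 3.72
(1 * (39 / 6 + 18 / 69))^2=96721 / 2116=45.71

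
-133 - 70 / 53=-7119 / 53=-134.32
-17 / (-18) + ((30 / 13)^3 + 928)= 37222037 / 39546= 941.23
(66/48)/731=11/5848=0.00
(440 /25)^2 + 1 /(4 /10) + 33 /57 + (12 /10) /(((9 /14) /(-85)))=439391 /2850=154.17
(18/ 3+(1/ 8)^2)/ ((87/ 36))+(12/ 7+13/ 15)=247019/ 48720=5.07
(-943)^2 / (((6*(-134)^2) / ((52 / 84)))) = 11560237 / 2262456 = 5.11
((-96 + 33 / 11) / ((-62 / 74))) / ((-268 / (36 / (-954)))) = 111 / 7102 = 0.02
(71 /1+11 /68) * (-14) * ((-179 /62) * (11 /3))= 10546.48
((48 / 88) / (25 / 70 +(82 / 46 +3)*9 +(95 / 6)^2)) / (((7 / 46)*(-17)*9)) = -25392 / 318755525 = -0.00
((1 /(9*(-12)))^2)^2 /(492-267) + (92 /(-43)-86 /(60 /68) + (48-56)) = -141639145136597 /1316273068800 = -107.61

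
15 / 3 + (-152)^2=23109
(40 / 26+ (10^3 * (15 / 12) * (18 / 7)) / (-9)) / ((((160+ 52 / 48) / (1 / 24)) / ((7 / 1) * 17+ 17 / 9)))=-17603840 / 1583127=-11.12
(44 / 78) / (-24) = -11 / 468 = -0.02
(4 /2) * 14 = 28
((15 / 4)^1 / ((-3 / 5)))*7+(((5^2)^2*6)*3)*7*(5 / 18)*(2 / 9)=173425 / 36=4817.36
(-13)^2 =169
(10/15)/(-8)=-1/12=-0.08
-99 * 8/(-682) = 1.16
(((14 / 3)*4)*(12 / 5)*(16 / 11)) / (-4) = -896 / 55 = -16.29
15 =15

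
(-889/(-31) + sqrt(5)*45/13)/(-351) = -889/10881- 5*sqrt(5)/507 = -0.10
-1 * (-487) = 487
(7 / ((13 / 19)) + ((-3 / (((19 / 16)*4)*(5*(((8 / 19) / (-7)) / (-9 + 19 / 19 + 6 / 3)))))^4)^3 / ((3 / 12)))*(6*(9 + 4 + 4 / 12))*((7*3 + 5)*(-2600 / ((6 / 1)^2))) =-169127123843335025011518784 / 17578125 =-9621454156420836978.43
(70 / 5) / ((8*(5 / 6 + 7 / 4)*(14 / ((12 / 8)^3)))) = 81 / 496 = 0.16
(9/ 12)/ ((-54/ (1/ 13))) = -1/ 936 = -0.00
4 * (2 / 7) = 8 / 7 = 1.14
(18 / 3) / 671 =6 / 671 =0.01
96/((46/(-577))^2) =7990296/529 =15104.53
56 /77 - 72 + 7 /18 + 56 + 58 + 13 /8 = 35435 /792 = 44.74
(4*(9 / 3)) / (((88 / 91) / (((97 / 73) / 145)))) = 26481 / 232870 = 0.11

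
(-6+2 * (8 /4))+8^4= 4094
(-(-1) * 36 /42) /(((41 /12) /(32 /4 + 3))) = 792 /287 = 2.76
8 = 8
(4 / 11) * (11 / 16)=1 / 4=0.25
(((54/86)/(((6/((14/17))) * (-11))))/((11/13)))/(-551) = 819/48736501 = 0.00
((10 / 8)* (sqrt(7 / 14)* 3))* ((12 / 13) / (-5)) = -9* sqrt(2) / 26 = -0.49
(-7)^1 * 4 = -28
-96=-96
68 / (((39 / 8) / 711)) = 128928 / 13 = 9917.54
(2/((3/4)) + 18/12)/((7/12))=50/7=7.14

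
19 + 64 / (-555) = 10481 / 555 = 18.88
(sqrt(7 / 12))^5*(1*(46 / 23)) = 49*sqrt(21) / 432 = 0.52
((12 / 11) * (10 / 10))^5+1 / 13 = 3395867 / 2093663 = 1.62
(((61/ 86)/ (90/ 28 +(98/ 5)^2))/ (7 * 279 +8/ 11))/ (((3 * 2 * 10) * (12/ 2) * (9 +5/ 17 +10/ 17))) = 57035/ 216504860520384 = 0.00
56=56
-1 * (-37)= 37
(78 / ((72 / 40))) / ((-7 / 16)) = -2080 / 21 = -99.05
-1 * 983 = -983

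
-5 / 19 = -0.26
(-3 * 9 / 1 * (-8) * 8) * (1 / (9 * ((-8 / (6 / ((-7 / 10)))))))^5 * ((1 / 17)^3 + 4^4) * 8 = 20962150000 / 247718373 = 84.62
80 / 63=1.27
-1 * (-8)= 8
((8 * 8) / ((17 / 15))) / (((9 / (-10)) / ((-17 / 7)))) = 3200 / 21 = 152.38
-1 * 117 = -117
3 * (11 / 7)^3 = 11.64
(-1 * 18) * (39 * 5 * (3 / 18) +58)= -1629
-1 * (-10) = 10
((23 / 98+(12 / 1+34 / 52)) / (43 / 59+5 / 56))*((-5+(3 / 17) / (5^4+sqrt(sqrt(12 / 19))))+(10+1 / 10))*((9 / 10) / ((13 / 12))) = -16348162500000*19^(3 / 4)*sqrt(2)*3^(1 / 4) / 52532990875026700493 - 83702592*19^(1 / 4)*sqrt(2)*3^(3 / 4) / 52532990875026700493+52314120000*sqrt(57) / 52532990875026700493+17533736353228211102736 / 262664954375133502465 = 66.75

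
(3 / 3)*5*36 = 180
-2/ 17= -0.12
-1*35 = -35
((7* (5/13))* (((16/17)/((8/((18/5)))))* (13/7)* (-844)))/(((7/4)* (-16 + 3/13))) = 1579968/24395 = 64.77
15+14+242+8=279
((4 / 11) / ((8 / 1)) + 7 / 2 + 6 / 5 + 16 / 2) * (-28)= -19628 / 55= -356.87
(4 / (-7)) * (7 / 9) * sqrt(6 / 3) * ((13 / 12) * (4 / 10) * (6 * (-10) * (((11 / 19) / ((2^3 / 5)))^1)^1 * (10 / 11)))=650 * sqrt(2) / 171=5.38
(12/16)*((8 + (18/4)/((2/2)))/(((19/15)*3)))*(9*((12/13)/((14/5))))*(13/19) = 50625/10108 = 5.01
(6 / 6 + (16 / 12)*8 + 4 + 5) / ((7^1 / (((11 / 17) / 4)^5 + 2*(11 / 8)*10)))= 413161119767 / 5088767488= 81.19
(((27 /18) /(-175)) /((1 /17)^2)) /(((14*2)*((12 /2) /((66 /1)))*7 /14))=-9537 /4900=-1.95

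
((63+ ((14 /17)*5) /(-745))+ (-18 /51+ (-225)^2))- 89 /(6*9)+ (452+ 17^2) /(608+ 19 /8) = 1781806083563 /35152974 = 50687.21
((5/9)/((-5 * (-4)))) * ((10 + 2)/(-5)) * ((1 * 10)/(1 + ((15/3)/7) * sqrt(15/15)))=-7/18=-0.39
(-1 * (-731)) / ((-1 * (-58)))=731 / 58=12.60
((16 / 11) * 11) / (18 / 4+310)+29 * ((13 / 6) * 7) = 439.88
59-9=50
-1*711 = -711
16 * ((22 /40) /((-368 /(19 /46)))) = -209 /21160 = -0.01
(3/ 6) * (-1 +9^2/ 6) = 25/ 4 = 6.25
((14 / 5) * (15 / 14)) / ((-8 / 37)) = -13.88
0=0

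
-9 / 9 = -1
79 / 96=0.82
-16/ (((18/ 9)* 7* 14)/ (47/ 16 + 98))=-1615/ 196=-8.24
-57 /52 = -1.10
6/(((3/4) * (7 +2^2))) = 8/11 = 0.73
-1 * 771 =-771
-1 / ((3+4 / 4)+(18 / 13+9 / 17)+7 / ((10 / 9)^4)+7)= -0.06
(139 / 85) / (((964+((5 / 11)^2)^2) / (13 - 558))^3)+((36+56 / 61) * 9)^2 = 110397.94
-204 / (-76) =51 / 19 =2.68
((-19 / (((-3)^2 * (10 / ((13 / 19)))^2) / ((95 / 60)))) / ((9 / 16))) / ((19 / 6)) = -338 / 38475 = -0.01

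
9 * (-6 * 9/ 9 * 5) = -270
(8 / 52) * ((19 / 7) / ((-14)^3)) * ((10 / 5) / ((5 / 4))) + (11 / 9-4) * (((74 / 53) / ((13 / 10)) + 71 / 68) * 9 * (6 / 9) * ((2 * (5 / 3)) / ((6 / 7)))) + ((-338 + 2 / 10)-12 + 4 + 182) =-457241893963 / 1518637302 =-301.09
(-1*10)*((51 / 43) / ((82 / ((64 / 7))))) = -16320 / 12341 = -1.32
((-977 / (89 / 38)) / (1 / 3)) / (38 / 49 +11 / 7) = -5457522 / 10235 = -533.22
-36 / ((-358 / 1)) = 18 / 179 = 0.10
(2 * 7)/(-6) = -7/3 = -2.33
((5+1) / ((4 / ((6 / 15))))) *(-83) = -249 / 5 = -49.80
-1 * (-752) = 752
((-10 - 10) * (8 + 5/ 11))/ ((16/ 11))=-465/ 4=-116.25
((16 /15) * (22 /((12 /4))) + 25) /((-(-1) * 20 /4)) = 1477 /225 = 6.56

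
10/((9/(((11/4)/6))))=55/108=0.51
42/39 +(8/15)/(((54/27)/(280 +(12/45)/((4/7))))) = 221914/2925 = 75.87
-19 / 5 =-3.80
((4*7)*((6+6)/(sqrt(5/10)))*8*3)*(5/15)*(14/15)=12544*sqrt(2)/5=3547.98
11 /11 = 1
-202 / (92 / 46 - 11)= 22.44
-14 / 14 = -1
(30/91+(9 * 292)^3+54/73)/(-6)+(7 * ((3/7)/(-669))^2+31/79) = -78945231403960445112/26097630013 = -3024996191.79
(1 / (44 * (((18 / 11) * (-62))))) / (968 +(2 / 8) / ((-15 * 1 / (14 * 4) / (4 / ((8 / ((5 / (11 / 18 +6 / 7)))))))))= -185 / 798100704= -0.00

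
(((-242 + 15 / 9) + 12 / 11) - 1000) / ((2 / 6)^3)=-33459.55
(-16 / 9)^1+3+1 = 20 / 9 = 2.22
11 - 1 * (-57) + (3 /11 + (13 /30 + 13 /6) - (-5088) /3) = 97178 /55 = 1766.87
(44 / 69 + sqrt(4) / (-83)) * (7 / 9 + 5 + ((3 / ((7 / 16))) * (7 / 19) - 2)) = 3788092 / 979317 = 3.87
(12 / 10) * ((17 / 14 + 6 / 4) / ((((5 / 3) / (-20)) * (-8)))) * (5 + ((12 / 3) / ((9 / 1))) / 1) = 133 / 5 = 26.60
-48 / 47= -1.02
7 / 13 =0.54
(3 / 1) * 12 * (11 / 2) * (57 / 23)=11286 / 23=490.70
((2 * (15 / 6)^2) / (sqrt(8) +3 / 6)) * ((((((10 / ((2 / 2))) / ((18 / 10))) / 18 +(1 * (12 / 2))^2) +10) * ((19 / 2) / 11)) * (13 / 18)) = -67925 / 2916 +67925 * sqrt(2) / 729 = 108.48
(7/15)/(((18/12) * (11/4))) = 56/495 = 0.11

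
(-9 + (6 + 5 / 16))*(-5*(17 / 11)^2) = 62135 / 1936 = 32.09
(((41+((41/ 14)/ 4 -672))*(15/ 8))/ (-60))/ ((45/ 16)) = 2353/ 336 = 7.00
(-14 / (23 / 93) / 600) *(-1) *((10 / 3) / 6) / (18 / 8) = 0.02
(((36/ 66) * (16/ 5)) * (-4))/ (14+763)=-128/ 14245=-0.01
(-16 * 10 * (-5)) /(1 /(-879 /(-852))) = 58600 /71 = 825.35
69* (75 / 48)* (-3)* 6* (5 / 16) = -77625 / 128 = -606.45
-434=-434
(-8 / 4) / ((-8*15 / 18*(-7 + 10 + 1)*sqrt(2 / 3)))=3*sqrt(6) / 80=0.09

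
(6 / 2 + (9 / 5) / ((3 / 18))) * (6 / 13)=414 / 65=6.37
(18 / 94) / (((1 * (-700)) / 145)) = -261 / 6580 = -0.04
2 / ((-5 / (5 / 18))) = -1 / 9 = -0.11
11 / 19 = 0.58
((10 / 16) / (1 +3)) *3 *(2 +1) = 45 / 32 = 1.41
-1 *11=-11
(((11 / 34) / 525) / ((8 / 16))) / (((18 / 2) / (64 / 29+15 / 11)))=67 / 137025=0.00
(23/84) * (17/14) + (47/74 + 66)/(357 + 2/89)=717738017/1382593800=0.52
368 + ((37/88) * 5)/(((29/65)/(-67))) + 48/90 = 2022331/38280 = 52.83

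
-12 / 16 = -3 / 4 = -0.75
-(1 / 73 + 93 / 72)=-2287 / 1752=-1.31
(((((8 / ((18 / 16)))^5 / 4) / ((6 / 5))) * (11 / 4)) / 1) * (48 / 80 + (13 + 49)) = 652158.43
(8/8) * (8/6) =4/3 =1.33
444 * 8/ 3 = 1184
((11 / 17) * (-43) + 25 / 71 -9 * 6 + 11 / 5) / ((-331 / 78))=18.68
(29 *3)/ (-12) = -29/ 4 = -7.25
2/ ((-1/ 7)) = -14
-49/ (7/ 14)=-98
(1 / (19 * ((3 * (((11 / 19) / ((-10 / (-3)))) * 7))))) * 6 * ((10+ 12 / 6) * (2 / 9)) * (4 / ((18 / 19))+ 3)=10400 / 6237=1.67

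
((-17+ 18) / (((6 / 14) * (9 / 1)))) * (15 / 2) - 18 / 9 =-1 / 18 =-0.06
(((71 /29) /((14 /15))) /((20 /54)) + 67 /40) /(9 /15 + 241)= 71111 /1961792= 0.04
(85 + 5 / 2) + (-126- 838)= -1753 / 2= -876.50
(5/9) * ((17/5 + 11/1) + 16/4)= 92/9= 10.22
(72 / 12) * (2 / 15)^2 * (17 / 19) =136 / 1425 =0.10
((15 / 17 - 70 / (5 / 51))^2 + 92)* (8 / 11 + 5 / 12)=22196051267 / 38148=581840.50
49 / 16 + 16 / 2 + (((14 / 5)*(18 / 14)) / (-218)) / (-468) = 1254049 / 113360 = 11.06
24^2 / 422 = 1.36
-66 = -66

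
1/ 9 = 0.11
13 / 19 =0.68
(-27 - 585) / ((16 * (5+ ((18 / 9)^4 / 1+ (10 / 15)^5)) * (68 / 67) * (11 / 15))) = -439587 / 180752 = -2.43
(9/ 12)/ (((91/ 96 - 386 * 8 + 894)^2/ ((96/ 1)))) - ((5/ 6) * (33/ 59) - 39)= 201541961471819/ 5230249002502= 38.53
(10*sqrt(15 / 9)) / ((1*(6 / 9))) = 5*sqrt(15) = 19.36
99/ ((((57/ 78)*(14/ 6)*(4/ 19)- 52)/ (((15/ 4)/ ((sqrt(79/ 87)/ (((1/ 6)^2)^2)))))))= -715*sqrt(6873)/ 10182784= -0.01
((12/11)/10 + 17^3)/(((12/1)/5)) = 270221/132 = 2047.13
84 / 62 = 42 / 31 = 1.35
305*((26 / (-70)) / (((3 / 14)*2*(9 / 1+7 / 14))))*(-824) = 1306864 / 57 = 22927.44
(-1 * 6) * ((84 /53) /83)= -504 /4399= -0.11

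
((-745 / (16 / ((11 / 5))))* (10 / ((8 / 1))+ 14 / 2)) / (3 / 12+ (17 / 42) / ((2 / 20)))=-1135827 / 5776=-196.65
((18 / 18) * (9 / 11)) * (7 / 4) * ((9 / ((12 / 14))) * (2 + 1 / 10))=27783 / 880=31.57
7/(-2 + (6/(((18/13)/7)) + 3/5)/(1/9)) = 35/1382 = 0.03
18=18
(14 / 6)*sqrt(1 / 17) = 7*sqrt(17) / 51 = 0.57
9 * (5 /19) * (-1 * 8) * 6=-2160 /19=-113.68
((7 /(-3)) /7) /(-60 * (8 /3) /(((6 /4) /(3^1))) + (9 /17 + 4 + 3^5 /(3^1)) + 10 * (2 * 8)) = 17 /3798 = 0.00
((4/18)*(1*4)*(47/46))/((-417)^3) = -188/15009924591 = -0.00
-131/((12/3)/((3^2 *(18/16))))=-10611/32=-331.59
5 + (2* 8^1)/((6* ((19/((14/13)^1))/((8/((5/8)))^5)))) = 51938.75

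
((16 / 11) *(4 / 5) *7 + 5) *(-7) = -5061 / 55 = -92.02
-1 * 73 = -73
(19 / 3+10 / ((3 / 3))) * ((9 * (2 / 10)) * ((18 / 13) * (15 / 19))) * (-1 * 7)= -55566 / 247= -224.96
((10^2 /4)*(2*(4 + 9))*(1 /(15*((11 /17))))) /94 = 1105 /1551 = 0.71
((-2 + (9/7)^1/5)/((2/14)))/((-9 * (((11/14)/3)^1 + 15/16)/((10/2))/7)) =47824/1209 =39.56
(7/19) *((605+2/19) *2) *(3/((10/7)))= 1690059/1805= 936.32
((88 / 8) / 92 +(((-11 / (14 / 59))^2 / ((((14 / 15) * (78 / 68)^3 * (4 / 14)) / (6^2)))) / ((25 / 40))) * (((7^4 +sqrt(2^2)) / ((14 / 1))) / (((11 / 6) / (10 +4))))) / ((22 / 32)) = 1451856221855764 / 2476019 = 586367157.06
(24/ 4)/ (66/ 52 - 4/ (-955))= 148980/ 31619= 4.71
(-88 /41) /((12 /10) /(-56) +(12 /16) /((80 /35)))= -197120 /28167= -7.00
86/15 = 5.73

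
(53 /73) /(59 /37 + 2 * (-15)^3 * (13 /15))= -1961 /15796543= -0.00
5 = 5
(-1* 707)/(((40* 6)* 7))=-101/240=-0.42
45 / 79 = 0.57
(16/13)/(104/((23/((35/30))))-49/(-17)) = 18768/124397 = 0.15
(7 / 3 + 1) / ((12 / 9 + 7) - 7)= 5 / 2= 2.50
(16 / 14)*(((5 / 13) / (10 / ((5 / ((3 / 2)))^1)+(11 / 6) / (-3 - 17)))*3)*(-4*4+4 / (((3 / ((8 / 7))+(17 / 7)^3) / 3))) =-10241049600 / 1477015813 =-6.93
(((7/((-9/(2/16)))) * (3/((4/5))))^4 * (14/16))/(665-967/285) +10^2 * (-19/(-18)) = 4507957567618025/42706956976128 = 105.56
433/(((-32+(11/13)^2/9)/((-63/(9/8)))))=36881208/48551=759.64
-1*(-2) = 2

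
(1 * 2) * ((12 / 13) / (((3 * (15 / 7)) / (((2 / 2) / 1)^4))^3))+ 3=1187369 / 394875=3.01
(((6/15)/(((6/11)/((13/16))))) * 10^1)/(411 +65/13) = 11/768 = 0.01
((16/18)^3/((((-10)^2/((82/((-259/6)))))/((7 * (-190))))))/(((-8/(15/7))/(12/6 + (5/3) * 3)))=-99712/2997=-33.27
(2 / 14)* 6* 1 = 0.86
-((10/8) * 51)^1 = -255/4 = -63.75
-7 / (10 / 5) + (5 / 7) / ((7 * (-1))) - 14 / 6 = -1745 / 294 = -5.94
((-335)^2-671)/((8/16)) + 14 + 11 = 223133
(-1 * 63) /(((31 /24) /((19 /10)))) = -92.67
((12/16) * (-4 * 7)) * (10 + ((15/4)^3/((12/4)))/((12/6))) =-50505/128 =-394.57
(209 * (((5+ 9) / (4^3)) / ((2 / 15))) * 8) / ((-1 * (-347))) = 21945 / 2776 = 7.91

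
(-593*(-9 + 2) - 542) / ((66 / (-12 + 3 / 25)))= -32481 / 50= -649.62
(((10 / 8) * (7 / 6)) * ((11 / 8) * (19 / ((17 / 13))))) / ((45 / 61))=1160159 / 29376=39.49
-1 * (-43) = 43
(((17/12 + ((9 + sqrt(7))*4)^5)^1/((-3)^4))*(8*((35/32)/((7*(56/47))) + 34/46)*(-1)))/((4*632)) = -7457.94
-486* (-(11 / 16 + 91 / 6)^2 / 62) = 15636267 / 7936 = 1970.30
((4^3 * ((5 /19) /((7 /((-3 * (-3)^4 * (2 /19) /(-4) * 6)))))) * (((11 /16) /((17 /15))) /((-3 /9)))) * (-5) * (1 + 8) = 324769500 /42959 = 7559.99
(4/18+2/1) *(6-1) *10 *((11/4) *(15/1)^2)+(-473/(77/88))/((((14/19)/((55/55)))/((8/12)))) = 10034354/147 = 68260.91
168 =168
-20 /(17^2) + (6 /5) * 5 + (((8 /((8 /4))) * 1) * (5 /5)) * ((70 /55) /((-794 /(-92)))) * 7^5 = 9920.02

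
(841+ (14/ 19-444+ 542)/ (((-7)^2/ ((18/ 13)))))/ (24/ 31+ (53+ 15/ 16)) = 723620848/ 46919873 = 15.42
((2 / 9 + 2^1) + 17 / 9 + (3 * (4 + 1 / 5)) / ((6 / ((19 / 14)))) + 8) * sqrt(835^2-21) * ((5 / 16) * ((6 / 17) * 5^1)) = 13465 * sqrt(174301) / 816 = 6889.16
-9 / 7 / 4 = -9 / 28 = -0.32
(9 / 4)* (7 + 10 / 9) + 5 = 23.25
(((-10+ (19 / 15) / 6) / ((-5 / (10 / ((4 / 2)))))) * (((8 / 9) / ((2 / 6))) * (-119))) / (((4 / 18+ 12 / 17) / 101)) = -360017126 / 1065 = -338044.25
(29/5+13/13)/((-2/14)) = -47.60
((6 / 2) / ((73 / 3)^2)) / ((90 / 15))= 9 / 10658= 0.00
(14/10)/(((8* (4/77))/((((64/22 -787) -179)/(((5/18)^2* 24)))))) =-7007931/4000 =-1751.98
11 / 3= 3.67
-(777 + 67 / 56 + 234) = -56683 / 56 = -1012.20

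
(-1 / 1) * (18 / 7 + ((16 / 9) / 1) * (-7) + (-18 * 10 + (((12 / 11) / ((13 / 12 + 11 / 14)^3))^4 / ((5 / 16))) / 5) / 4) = 54.87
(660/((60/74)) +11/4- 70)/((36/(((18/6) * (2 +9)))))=32857/48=684.52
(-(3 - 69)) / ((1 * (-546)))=-11 / 91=-0.12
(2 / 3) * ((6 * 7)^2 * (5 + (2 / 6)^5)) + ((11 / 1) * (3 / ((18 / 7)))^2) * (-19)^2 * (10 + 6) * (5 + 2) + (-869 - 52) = 49435979 / 81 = 610320.73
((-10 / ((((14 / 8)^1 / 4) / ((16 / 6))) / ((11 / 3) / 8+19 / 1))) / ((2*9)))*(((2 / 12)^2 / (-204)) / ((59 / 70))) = 23350 / 2193561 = 0.01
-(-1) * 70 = 70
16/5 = 3.20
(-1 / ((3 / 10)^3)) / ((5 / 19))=-3800 / 27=-140.74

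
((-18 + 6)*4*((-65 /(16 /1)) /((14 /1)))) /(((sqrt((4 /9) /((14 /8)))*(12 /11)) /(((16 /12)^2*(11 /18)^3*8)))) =951665*sqrt(7) /30618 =82.23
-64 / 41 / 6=-0.26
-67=-67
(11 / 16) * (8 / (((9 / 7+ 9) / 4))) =77 / 36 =2.14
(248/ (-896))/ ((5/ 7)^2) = -217/ 400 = -0.54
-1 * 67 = -67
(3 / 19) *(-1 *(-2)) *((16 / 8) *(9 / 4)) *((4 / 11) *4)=432 / 209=2.07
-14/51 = -0.27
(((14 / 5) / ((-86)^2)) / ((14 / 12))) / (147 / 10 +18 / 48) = 8 / 371649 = 0.00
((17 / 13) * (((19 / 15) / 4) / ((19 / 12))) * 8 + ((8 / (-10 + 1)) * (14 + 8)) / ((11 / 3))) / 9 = -632 / 1755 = -0.36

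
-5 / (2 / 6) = -15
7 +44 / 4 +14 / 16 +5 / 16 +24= 691 / 16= 43.19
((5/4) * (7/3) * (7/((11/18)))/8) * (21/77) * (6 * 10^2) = 165375/242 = 683.37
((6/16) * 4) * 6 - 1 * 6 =3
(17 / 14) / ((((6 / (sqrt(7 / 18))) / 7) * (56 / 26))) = 221 * sqrt(14) / 2016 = 0.41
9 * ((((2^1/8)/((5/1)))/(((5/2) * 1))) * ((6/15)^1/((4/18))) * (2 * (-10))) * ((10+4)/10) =-1134/125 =-9.07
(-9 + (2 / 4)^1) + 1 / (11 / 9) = -169 / 22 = -7.68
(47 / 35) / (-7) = -47 / 245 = -0.19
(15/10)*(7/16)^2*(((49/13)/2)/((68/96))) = 21609/28288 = 0.76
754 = 754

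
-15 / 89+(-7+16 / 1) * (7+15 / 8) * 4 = 56841 / 178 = 319.33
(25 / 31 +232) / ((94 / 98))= 353633 / 1457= 242.71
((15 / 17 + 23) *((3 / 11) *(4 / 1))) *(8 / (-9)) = -12992 / 561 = -23.16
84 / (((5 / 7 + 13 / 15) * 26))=2205 / 1079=2.04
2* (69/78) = 23/13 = 1.77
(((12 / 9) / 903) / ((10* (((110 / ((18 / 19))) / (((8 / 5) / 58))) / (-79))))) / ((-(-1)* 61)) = -632 / 13910752625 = -0.00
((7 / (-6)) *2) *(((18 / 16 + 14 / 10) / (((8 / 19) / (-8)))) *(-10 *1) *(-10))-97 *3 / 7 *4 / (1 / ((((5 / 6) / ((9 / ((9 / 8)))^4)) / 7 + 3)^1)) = 3219885649 / 301056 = 10695.30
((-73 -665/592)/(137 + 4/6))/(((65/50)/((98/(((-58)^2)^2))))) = -4607505/1284603359936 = -0.00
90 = 90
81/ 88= 0.92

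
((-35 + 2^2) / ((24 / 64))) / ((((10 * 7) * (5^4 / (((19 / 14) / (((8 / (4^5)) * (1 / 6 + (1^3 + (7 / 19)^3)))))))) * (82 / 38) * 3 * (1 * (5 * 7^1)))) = -39300643328 / 33006959671875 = -0.00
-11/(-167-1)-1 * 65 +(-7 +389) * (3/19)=-14743/3192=-4.62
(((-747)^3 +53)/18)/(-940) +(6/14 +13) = 24648.93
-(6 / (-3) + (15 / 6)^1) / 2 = -0.25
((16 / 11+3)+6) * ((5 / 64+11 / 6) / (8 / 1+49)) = 42205 / 120384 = 0.35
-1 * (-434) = 434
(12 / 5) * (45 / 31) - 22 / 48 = 2251 / 744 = 3.03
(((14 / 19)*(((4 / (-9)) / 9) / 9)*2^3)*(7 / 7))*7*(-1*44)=137984 / 13851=9.96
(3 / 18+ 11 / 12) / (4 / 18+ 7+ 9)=39 / 584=0.07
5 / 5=1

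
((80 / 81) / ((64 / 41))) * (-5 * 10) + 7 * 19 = 16421 / 162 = 101.36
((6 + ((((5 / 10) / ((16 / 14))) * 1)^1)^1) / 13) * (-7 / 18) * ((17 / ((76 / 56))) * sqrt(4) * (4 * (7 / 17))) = -35329 / 4446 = -7.95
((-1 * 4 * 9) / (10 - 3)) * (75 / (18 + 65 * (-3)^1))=900 / 413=2.18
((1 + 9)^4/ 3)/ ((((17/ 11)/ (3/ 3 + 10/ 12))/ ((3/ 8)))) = 75625/ 51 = 1482.84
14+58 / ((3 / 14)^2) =11494 / 9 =1277.11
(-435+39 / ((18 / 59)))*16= -14744 / 3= -4914.67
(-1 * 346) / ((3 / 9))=-1038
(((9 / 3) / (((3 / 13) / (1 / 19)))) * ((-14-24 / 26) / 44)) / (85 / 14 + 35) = -679 / 120175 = -0.01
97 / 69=1.41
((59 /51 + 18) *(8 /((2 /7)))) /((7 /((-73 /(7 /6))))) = -570568 /119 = -4794.69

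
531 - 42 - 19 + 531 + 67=1068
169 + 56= 225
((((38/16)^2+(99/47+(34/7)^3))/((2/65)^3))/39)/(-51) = -2666384001125/1262854656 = -2111.39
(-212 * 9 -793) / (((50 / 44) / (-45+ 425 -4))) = -22342672 / 25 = -893706.88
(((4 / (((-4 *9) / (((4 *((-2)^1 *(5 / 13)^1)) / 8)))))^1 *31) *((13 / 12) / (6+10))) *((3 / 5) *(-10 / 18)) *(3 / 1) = -155 / 1728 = -0.09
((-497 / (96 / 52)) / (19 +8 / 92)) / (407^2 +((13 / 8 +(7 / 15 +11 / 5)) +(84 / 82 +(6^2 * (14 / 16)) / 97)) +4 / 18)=-136383261 / 1601819015891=-0.00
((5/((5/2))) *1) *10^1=20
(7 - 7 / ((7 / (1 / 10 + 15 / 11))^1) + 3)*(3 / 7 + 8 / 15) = 31613 / 3850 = 8.21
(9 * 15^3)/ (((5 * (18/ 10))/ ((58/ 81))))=7250/ 3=2416.67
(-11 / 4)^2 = 121 / 16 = 7.56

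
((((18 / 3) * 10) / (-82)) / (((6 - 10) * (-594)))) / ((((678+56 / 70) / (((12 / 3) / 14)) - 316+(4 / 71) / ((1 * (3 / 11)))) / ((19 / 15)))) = -6745 / 35620274052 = -0.00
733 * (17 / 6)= 2076.83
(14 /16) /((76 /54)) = 189 /304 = 0.62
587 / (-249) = -2.36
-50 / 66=-25 / 33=-0.76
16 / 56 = 2 / 7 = 0.29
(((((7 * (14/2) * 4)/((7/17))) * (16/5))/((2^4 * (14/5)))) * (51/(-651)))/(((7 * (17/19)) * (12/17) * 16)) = -5491/145824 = -0.04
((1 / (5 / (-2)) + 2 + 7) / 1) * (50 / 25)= 86 / 5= 17.20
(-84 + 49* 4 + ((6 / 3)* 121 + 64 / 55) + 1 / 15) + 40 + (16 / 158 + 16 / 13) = 396.56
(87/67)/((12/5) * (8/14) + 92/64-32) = -16240/365083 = -0.04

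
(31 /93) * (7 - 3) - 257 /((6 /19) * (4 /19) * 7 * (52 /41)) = -3792209 /8736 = -434.09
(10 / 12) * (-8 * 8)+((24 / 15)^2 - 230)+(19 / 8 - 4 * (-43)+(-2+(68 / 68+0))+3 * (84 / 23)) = -1330897 / 13800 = -96.44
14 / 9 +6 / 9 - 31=-259 / 9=-28.78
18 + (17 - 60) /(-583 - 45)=11347 /628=18.07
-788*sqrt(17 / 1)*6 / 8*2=-1182*sqrt(17)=-4873.51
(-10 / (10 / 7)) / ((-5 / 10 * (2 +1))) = 14 / 3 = 4.67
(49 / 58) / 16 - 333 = -308975 / 928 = -332.95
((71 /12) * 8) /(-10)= -71 /15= -4.73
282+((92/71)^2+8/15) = 21490718/75615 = 284.21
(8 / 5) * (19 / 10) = 76 / 25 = 3.04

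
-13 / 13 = -1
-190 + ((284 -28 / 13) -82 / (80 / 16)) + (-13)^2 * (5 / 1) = 59829 / 65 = 920.45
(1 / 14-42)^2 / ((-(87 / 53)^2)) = -967894321 / 1483524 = -652.43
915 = 915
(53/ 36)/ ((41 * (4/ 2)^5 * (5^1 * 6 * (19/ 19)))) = 53/ 1416960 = 0.00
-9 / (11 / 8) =-72 / 11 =-6.55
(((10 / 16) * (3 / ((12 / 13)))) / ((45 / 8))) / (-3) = -13 / 108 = -0.12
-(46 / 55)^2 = -2116 / 3025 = -0.70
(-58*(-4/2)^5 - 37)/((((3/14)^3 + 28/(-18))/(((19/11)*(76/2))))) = -32433701328/419903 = -77240.94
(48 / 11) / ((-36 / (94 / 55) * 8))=-47 / 1815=-0.03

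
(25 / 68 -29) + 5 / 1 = -1607 / 68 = -23.63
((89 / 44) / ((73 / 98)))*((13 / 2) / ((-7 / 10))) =-40495 / 1606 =-25.21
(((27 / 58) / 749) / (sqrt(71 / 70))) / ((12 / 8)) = 9 * sqrt(4970) / 1542191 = 0.00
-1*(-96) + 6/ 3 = 98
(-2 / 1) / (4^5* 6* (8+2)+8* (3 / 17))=-17 / 522252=-0.00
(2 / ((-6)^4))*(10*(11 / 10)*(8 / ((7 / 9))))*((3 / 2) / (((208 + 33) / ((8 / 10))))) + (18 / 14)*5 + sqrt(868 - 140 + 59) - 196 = -4797083 / 25305 + sqrt(787) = -161.52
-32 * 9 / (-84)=24 / 7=3.43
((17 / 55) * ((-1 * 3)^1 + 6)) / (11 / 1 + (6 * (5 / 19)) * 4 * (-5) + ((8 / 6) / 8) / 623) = -0.05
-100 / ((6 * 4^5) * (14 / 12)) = -25 / 1792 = -0.01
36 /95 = 0.38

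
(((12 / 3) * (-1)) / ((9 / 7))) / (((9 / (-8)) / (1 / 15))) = 0.18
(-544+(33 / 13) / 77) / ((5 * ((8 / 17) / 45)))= -7573653 / 728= -10403.37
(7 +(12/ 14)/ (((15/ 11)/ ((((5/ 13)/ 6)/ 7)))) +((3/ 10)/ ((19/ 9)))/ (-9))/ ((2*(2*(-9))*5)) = -2537987/ 65356200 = -0.04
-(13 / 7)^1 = -13 / 7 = -1.86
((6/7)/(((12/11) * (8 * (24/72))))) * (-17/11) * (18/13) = -0.63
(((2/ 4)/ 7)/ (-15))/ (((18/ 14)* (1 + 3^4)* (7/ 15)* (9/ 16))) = -4/ 23247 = -0.00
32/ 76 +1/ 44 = 371/ 836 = 0.44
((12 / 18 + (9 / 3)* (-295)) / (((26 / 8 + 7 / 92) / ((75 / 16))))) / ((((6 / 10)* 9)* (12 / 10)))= -38136875 / 198288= -192.33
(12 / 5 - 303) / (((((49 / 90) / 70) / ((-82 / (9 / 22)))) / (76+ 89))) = 8947659600 / 7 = 1278237085.71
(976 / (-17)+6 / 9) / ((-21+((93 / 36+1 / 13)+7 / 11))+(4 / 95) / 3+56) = -157259960 / 106171851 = -1.48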